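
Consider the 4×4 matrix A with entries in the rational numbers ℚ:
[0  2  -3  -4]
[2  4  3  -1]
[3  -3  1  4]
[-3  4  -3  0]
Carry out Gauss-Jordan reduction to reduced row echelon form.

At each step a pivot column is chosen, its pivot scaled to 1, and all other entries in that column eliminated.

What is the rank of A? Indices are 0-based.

rank = 4

[1] R0 <-> R1
[1] R0 /= 2  ⇒  (1, 2, 3/2, -1/2)
     R2 -= 3·R0  ⇒  (0, -9, -7/2, 11/2)
     R3 -= -3·R0  ⇒  (0, 10, 3/2, -3/2)
[2] R1 /= 2  ⇒  (0, 1, -3/2, -2)
     R0 -= 2·R1  ⇒  (1, 0, 9/2, 7/2)
     R2 -= -9·R1  ⇒  (0, 0, -17, -25/2)
     R3 -= 10·R1  ⇒  (0, 0, 33/2, 37/2)
[3] R2 /= -17  ⇒  (0, 0, 1, 25/34)
     R0 -= 9/2·R2  ⇒  (1, 0, 0, 13/68)
     R1 -= -3/2·R2  ⇒  (0, 1, 0, -61/68)
     R3 -= 33/2·R2  ⇒  (0, 0, 0, 433/68)
[4] R3 /= 433/68  ⇒  (0, 0, 0, 1)
     R0 -= 13/68·R3  ⇒  (1, 0, 0, 0)
     R1 -= -61/68·R3  ⇒  (0, 1, 0, 0)
     R2 -= 25/34·R3  ⇒  (0, 0, 1, 0)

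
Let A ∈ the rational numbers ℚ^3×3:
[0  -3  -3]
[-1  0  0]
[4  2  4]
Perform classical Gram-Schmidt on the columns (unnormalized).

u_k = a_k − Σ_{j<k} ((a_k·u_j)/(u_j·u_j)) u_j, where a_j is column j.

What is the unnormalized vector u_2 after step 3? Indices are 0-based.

Step 1: u_0 = a_0 = (0, -1, 4).
Step 2: u_1 = a_1 − (8/17)·u_0 = (-3, 8/17, 2/17).
Step 3: u_2 = a_2 − (16/17)·u_0 − (161/157)·u_1 = (12/157, 72/157, 18/157).

u_2 = (12/157, 72/157, 18/157)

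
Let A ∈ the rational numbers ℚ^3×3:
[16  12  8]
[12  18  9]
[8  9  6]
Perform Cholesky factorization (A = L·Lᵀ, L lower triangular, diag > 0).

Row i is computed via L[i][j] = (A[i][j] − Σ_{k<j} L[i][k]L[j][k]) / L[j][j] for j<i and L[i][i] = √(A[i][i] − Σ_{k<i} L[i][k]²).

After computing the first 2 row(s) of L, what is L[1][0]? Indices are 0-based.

L[1][0] = 3

Step 1: L[0][0] = √(16) = 4.
  L[1][0] = (12) / L[0][0] = 3.
Step 2: L[1][1] = √(9) = 3.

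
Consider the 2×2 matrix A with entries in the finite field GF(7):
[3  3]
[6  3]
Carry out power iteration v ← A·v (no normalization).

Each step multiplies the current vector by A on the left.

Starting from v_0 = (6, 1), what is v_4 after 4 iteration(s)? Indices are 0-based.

v_0 = (6, 1).
v_1 = A·v_0 = (0, 4).
v_2 = A·v_1 = (5, 5).
v_3 = A·v_2 = (2, 3).
v_4 = A·v_3 = (1, 0).

v_4 = (1, 0)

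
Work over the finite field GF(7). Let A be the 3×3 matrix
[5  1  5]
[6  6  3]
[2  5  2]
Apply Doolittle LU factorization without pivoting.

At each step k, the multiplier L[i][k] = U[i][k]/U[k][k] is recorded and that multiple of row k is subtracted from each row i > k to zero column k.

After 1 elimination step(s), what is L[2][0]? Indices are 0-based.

L[2][0] = 6

[col 0] pivot 5
  R1 -= 4*R0 → (0, 2, 4)  (L[1][0] := 4)
  R2 -= 6*R0 → (0, 6, 0)  (L[2][0] := 6)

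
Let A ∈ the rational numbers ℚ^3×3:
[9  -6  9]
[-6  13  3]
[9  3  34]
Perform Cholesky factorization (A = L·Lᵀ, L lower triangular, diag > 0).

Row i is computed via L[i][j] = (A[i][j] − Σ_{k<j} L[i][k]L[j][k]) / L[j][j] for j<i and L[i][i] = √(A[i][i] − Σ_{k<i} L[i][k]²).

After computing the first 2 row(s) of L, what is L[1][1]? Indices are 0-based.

Step 1: L[0][0] = √(9) = 3.
  L[1][0] = (-6) / L[0][0] = -2.
Step 2: L[1][1] = √(9) = 3.

L[1][1] = 3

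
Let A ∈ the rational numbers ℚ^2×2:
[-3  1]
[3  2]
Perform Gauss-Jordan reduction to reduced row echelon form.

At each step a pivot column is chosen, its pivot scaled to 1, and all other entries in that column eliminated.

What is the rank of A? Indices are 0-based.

rank = 2

step 1: normalize row 0 (÷-3) = (1, -1/3)
  row 1: subtract 3×row0 = (0, 3)
step 2: normalize row 1 (÷3) = (0, 1)
  row 0: subtract -1/3×row1 = (1, 0)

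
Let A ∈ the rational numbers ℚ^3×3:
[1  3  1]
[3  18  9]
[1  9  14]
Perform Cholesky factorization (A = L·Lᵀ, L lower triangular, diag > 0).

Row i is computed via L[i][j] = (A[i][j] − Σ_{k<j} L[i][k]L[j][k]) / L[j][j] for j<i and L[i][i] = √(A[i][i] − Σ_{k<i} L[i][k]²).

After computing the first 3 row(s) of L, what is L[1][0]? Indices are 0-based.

Step 1: L[0][0] = √(1) = 1.
  L[1][0] = (3) / L[0][0] = 3.
Step 2: L[1][1] = √(9) = 3.
  L[2][0] = (1) / L[0][0] = 1.
  L[2][1] = (6) / L[1][1] = 2.
Step 3: L[2][2] = √(9) = 3.

L[1][0] = 3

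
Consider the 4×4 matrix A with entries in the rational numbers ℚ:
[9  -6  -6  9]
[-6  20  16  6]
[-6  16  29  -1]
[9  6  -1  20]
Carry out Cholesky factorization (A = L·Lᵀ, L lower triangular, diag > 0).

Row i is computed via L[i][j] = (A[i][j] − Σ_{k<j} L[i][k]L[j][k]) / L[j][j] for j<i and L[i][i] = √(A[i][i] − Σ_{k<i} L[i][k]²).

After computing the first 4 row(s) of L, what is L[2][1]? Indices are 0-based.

Step 1: L[0][0] = √(9) = 3.
  L[1][0] = (-6) / L[0][0] = -2.
Step 2: L[1][1] = √(16) = 4.
  L[2][0] = (-6) / L[0][0] = -2.
  L[2][1] = (12) / L[1][1] = 3.
Step 3: L[2][2] = √(16) = 4.
  L[3][0] = (9) / L[0][0] = 3.
  L[3][1] = (12) / L[1][1] = 3.
  L[3][2] = (-4) / L[2][2] = -1.
Step 4: L[3][3] = √(1) = 1.

L[2][1] = 3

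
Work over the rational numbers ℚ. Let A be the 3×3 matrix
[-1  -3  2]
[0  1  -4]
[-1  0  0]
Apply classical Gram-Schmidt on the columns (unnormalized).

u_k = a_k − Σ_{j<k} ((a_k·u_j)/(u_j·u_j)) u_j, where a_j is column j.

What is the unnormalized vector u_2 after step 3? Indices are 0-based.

Step 1: u_0 = a_0 = (-1, 0, -1).
Step 2: u_1 = a_1 − (3/2)·u_0 = (-3/2, 1, 3/2).
Step 3: u_2 = a_2 − (-1)·u_0 − (-14/11)·u_1 = (-10/11, -30/11, 10/11).

u_2 = (-10/11, -30/11, 10/11)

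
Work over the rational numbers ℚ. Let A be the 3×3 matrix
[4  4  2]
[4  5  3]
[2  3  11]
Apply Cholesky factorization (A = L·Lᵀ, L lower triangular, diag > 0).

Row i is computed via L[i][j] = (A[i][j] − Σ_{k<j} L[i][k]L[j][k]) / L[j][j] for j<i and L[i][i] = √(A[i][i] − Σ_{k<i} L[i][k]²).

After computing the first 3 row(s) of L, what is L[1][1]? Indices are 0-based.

Step 1: L[0][0] = √(4) = 2.
  L[1][0] = (4) / L[0][0] = 2.
Step 2: L[1][1] = √(1) = 1.
  L[2][0] = (2) / L[0][0] = 1.
  L[2][1] = (1) / L[1][1] = 1.
Step 3: L[2][2] = √(9) = 3.

L[1][1] = 1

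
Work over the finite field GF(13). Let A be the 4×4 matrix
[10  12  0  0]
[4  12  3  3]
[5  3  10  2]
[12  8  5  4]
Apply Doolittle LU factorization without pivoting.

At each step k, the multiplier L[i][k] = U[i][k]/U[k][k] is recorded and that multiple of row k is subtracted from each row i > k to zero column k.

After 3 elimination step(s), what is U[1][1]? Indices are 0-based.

U[1][1] = 2

k=0: U[0][0]=10
  eliminate (1,0): mult=3, new row 1: (0, 2, 3, 3); set L[1][0]=3
  eliminate (2,0): mult=7, new row 2: (0, 10, 10, 2); set L[2][0]=7
  eliminate (3,0): mult=9, new row 3: (0, 4, 5, 4); set L[3][0]=9
k=1: U[1][1]=2
  eliminate (2,1): mult=5, new row 2: (0, 0, 8, 0); set L[2][1]=5
  eliminate (3,1): mult=2, new row 3: (0, 0, 12, 11); set L[3][1]=2
k=2: U[2][2]=8
  eliminate (3,2): mult=8, new row 3: (0, 0, 0, 11); set L[3][2]=8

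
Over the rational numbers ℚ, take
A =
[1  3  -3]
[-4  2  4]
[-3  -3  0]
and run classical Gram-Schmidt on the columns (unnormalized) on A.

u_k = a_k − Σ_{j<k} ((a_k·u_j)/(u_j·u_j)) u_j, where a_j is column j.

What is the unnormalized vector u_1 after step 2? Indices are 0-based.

u_1 = (37/13, 34/13, -33/13)

Step 1: u_0 = a_0 = (1, -4, -3).
Step 2: u_1 = a_1 − (2/13)·u_0 = (37/13, 34/13, -33/13).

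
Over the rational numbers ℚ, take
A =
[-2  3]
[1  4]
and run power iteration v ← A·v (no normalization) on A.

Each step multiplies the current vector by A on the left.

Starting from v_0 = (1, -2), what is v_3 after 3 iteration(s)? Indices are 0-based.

v_0 = (1, -2).
v_1 = A·v_0 = (-8, -7).
v_2 = A·v_1 = (-5, -36).
v_3 = A·v_2 = (-98, -149).

v_3 = (-98, -149)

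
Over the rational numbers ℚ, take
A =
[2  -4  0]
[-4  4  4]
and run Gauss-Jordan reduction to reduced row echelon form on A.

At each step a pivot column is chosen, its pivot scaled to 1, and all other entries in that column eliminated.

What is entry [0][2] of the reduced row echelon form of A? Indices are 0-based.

M[0][2] = -2

step 1: normalize row 0 (÷2) = (1, -2, 0)
  row 1: subtract -4×row0 = (0, -4, 4)
step 2: normalize row 1 (÷-4) = (0, 1, -1)
  row 0: subtract -2×row1 = (1, 0, -2)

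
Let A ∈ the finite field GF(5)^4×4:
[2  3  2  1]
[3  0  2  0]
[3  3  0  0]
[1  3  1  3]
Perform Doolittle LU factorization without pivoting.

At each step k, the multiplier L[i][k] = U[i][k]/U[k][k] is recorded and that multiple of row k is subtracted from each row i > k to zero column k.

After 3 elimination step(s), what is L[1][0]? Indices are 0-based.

k=0: U[0][0]=2
  eliminate (1,0): mult=4, new row 1: (0, 3, 4, 1); set L[1][0]=4
  eliminate (2,0): mult=4, new row 2: (0, 1, 2, 1); set L[2][0]=4
  eliminate (3,0): mult=3, new row 3: (0, 4, 0, 0); set L[3][0]=3
k=1: U[1][1]=3
  eliminate (2,1): mult=2, new row 2: (0, 0, 4, 4); set L[2][1]=2
  eliminate (3,1): mult=3, new row 3: (0, 0, 3, 2); set L[3][1]=3
k=2: U[2][2]=4
  eliminate (3,2): mult=2, new row 3: (0, 0, 0, 4); set L[3][2]=2

L[1][0] = 4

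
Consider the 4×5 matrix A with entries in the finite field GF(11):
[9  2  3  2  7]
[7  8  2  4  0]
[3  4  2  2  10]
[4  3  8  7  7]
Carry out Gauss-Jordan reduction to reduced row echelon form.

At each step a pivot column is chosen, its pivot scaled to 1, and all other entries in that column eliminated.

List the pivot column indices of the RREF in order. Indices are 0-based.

pivot columns: 0, 1, 2, 3

step 1: normalize row 0 (÷9) = (1, 10, 4, 10, 2)
  row 1: subtract 7×row0 = (0, 4, 7, 0, 8)
  row 2: subtract 3×row0 = (0, 7, 1, 5, 4)
  row 3: subtract 4×row0 = (0, 7, 3, 0, 10)
step 2: normalize row 1 (÷4) = (0, 1, 10, 0, 2)
  row 0: subtract 10×row1 = (1, 0, 3, 10, 4)
  row 2: subtract 7×row1 = (0, 0, 8, 5, 1)
  row 3: subtract 7×row1 = (0, 0, 10, 0, 7)
step 3: normalize row 2 (÷8) = (0, 0, 1, 2, 7)
  row 0: subtract 3×row2 = (1, 0, 0, 4, 5)
  row 1: subtract 10×row2 = (0, 1, 0, 2, 9)
  row 3: subtract 10×row2 = (0, 0, 0, 2, 3)
step 4: normalize row 3 (÷2) = (0, 0, 0, 1, 7)
  row 0: subtract 4×row3 = (1, 0, 0, 0, 10)
  row 1: subtract 2×row3 = (0, 1, 0, 0, 6)
  row 2: subtract 2×row3 = (0, 0, 1, 0, 4)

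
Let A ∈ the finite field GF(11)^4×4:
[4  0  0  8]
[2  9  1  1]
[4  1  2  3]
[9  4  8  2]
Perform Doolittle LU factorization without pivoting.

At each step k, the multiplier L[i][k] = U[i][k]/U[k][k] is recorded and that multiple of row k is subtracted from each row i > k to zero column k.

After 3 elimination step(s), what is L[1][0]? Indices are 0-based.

Step 1: pivot at (0,0) is 4.
  row1 ← row1 − (6)·row0  ⇒  L[1][0]=6, U row1=(0, 9, 1, 8)
  row2 ← row2 − (1)·row0  ⇒  L[2][0]=1, U row2=(0, 1, 2, 6)
  row3 ← row3 − (5)·row0  ⇒  L[3][0]=5, U row3=(0, 4, 8, 6)
Step 2: pivot at (1,1) is 9.
  row2 ← row2 − (5)·row1  ⇒  L[2][1]=5, U row2=(0, 0, 8, 10)
  row3 ← row3 − (9)·row1  ⇒  L[3][1]=9, U row3=(0, 0, 10, 0)
Step 3: pivot at (2,2) is 8.
  row3 ← row3 − (4)·row2  ⇒  L[3][2]=4, U row3=(0, 0, 0, 4)

L[1][0] = 6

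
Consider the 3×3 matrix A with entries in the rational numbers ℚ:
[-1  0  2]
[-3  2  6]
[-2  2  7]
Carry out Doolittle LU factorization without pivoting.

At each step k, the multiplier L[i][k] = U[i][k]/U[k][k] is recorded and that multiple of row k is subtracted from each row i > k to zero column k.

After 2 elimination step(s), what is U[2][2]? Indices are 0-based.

U[2][2] = 3

k=0: U[0][0]=-1
  eliminate (1,0): mult=3, new row 1: (0, 2, 0); set L[1][0]=3
  eliminate (2,0): mult=2, new row 2: (0, 2, 3); set L[2][0]=2
k=1: U[1][1]=2
  eliminate (2,1): mult=1, new row 2: (0, 0, 3); set L[2][1]=1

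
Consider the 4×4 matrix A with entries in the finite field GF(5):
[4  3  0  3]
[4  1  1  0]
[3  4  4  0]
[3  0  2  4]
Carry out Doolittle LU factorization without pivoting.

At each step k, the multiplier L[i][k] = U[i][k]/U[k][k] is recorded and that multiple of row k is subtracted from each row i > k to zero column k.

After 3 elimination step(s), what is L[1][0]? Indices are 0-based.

[col 0] pivot 4
  R1 -= 1*R0 → (0, 3, 1, 2)  (L[1][0] := 1)
  R2 -= 2*R0 → (0, 3, 4, 4)  (L[2][0] := 2)
  R3 -= 2*R0 → (0, 4, 2, 3)  (L[3][0] := 2)
[col 1] pivot 3
  R2 -= 1*R1 → (0, 0, 3, 2)  (L[2][1] := 1)
  R3 -= 3*R1 → (0, 0, 4, 2)  (L[3][1] := 3)
[col 2] pivot 3
  R3 -= 3*R2 → (0, 0, 0, 1)  (L[3][2] := 3)

L[1][0] = 1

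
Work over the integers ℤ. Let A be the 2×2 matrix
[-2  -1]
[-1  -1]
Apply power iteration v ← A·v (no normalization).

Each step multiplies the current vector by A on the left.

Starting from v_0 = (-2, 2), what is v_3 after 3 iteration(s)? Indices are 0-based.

v_3 = (10, 6)

v_0 = (-2, 2).
v_1 = A·v_0 = (2, 0).
v_2 = A·v_1 = (-4, -2).
v_3 = A·v_2 = (10, 6).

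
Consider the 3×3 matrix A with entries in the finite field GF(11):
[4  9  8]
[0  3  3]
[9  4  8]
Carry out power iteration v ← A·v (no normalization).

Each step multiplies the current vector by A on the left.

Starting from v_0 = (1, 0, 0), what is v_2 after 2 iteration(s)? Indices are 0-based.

v_0 = (1, 0, 0).
v_1 = A·v_0 = (4, 0, 9).
v_2 = A·v_1 = (0, 5, 9).

v_2 = (0, 5, 9)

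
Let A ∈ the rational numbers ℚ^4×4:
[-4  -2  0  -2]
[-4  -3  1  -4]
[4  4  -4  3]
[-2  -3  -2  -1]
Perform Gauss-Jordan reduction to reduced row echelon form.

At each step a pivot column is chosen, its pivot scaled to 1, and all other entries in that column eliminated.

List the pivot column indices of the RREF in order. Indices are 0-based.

pivot columns: 0, 1, 2, 3

step 1: normalize row 0 (÷-4) = (1, 1/2, 0, 1/2)
  row 1: subtract -4×row0 = (0, -1, 1, -2)
  row 2: subtract 4×row0 = (0, 2, -4, 1)
  row 3: subtract -2×row0 = (0, -2, -2, 0)
step 2: normalize row 1 (÷-1) = (0, 1, -1, 2)
  row 0: subtract 1/2×row1 = (1, 0, 1/2, -1/2)
  row 2: subtract 2×row1 = (0, 0, -2, -3)
  row 3: subtract -2×row1 = (0, 0, -4, 4)
step 3: normalize row 2 (÷-2) = (0, 0, 1, 3/2)
  row 0: subtract 1/2×row2 = (1, 0, 0, -5/4)
  row 1: subtract -1×row2 = (0, 1, 0, 7/2)
  row 3: subtract -4×row2 = (0, 0, 0, 10)
step 4: normalize row 3 (÷10) = (0, 0, 0, 1)
  row 0: subtract -5/4×row3 = (1, 0, 0, 0)
  row 1: subtract 7/2×row3 = (0, 1, 0, 0)
  row 2: subtract 3/2×row3 = (0, 0, 1, 0)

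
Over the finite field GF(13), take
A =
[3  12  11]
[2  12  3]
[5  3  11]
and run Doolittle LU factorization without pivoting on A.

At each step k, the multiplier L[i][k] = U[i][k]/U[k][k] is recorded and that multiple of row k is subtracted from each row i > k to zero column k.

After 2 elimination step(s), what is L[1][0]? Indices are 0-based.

L[1][0] = 5

[col 0] pivot 3
  R1 -= 5*R0 → (0, 4, 0)  (L[1][0] := 5)
  R2 -= 6*R0 → (0, 9, 10)  (L[2][0] := 6)
[col 1] pivot 4
  R2 -= 12*R1 → (0, 0, 10)  (L[2][1] := 12)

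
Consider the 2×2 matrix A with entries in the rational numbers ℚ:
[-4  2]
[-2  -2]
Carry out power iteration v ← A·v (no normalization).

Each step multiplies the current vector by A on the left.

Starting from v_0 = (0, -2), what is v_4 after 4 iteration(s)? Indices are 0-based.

v_4 = (288, 288)

v_0 = (0, -2).
v_1 = A·v_0 = (-4, 4).
v_2 = A·v_1 = (24, 0).
v_3 = A·v_2 = (-96, -48).
v_4 = A·v_3 = (288, 288).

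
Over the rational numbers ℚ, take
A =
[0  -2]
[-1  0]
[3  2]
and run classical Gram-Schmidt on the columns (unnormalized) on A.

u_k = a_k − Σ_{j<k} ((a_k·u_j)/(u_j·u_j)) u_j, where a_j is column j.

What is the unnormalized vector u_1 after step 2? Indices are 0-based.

Step 1: u_0 = a_0 = (0, -1, 3).
Step 2: u_1 = a_1 − (3/5)·u_0 = (-2, 3/5, 1/5).

u_1 = (-2, 3/5, 1/5)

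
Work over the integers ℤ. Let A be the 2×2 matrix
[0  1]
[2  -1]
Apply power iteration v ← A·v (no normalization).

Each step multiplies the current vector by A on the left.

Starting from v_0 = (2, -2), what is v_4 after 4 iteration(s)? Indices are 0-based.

v_0 = (2, -2).
v_1 = A·v_0 = (-2, 6).
v_2 = A·v_1 = (6, -10).
v_3 = A·v_2 = (-10, 22).
v_4 = A·v_3 = (22, -42).

v_4 = (22, -42)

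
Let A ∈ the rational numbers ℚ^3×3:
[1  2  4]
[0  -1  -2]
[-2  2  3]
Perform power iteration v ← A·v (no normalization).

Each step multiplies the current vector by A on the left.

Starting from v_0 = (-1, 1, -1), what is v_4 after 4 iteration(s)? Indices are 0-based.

v_0 = (-1, 1, -1).
v_1 = A·v_0 = (-3, 1, 1).
v_2 = A·v_1 = (3, -3, 11).
v_3 = A·v_2 = (41, -19, 21).
v_4 = A·v_3 = (87, -23, -57).

v_4 = (87, -23, -57)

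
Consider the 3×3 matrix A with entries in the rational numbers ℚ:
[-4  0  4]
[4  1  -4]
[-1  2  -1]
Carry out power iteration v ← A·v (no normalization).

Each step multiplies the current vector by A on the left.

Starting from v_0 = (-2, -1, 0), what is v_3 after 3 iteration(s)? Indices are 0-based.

v_3 = (24, -1, 104)

v_0 = (-2, -1, 0).
v_1 = A·v_0 = (8, -9, 0).
v_2 = A·v_1 = (-32, 23, -26).
v_3 = A·v_2 = (24, -1, 104).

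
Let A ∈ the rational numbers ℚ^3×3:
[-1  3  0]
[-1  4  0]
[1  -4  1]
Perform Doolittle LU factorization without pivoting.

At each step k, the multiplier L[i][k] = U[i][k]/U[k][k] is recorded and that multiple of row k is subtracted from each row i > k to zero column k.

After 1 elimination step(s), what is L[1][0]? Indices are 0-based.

L[1][0] = 1

Step 1: pivot at (0,0) is -1.
  row1 ← row1 − (1)·row0  ⇒  L[1][0]=1, U row1=(0, 1, 0)
  row2 ← row2 − (-1)·row0  ⇒  L[2][0]=-1, U row2=(0, -1, 1)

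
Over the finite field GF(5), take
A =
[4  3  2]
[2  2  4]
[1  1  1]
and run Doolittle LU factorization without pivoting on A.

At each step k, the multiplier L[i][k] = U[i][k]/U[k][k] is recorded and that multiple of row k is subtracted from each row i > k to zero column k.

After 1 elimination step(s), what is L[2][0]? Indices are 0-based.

k=0: U[0][0]=4
  eliminate (1,0): mult=3, new row 1: (0, 3, 3); set L[1][0]=3
  eliminate (2,0): mult=4, new row 2: (0, 4, 3); set L[2][0]=4

L[2][0] = 4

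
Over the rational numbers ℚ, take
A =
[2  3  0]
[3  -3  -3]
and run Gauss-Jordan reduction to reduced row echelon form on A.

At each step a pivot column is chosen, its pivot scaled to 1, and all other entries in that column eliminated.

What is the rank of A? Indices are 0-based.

step 1: normalize row 0 (÷2) = (1, 3/2, 0)
  row 1: subtract 3×row0 = (0, -15/2, -3)
step 2: normalize row 1 (÷-15/2) = (0, 1, 2/5)
  row 0: subtract 3/2×row1 = (1, 0, -3/5)

rank = 2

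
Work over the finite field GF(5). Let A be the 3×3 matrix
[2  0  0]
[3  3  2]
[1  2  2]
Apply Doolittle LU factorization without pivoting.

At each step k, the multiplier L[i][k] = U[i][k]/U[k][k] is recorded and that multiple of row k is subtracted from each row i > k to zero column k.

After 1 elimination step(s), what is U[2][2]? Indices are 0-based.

U[2][2] = 2

[col 0] pivot 2
  R1 -= 4*R0 → (0, 3, 2)  (L[1][0] := 4)
  R2 -= 3*R0 → (0, 2, 2)  (L[2][0] := 3)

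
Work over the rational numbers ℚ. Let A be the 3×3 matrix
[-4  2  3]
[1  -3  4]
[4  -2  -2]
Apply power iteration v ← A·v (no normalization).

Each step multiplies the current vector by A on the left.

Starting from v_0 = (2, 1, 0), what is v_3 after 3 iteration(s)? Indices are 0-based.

v_0 = (2, 1, 0).
v_1 = A·v_0 = (-6, -1, 6).
v_2 = A·v_1 = (40, 21, -34).
v_3 = A·v_2 = (-220, -159, 186).

v_3 = (-220, -159, 186)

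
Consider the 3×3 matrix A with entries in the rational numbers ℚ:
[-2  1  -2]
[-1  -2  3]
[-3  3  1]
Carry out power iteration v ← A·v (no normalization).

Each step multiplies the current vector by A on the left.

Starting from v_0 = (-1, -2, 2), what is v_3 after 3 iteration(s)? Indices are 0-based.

v_3 = (-151, 153, -82)

v_0 = (-1, -2, 2).
v_1 = A·v_0 = (-4, 11, -1).
v_2 = A·v_1 = (21, -21, 44).
v_3 = A·v_2 = (-151, 153, -82).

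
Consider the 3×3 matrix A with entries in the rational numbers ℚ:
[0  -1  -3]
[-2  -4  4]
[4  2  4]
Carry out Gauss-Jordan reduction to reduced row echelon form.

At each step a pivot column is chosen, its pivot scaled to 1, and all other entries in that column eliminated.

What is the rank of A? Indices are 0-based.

rank = 3

[1] R0 <-> R1
[1] R0 /= -2  ⇒  (1, 2, -2)
     R2 -= 4·R0  ⇒  (0, -6, 12)
[2] R1 /= -1  ⇒  (0, 1, 3)
     R0 -= 2·R1  ⇒  (1, 0, -8)
     R2 -= -6·R1  ⇒  (0, 0, 30)
[3] R2 /= 30  ⇒  (0, 0, 1)
     R0 -= -8·R2  ⇒  (1, 0, 0)
     R1 -= 3·R2  ⇒  (0, 1, 0)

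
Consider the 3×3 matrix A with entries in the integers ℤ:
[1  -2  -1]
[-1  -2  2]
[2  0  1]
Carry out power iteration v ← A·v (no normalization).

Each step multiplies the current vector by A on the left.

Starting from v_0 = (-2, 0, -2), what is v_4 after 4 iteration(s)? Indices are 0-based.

v_0 = (-2, 0, -2).
v_1 = A·v_0 = (0, -2, -6).
v_2 = A·v_1 = (10, -8, -6).
v_3 = A·v_2 = (32, -6, 14).
v_4 = A·v_3 = (30, 8, 78).

v_4 = (30, 8, 78)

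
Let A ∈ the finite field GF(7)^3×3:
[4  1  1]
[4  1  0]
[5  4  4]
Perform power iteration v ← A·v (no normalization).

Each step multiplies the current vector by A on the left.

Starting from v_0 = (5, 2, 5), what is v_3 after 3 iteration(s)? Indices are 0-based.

v_3 = (2, 1, 4)

v_0 = (5, 2, 5).
v_1 = A·v_0 = (6, 1, 4).
v_2 = A·v_1 = (1, 4, 1).
v_3 = A·v_2 = (2, 1, 4).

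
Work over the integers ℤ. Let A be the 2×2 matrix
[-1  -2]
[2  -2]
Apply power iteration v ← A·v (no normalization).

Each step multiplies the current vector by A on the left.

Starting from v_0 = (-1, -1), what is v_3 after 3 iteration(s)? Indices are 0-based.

v_0 = (-1, -1).
v_1 = A·v_0 = (3, 0).
v_2 = A·v_1 = (-3, 6).
v_3 = A·v_2 = (-9, -18).

v_3 = (-9, -18)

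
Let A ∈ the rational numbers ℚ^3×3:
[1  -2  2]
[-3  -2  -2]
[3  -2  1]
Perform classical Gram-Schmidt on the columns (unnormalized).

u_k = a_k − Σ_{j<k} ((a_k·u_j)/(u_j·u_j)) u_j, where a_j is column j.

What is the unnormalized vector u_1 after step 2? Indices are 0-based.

Step 1: u_0 = a_0 = (1, -3, 3).
Step 2: u_1 = a_1 − (-2/19)·u_0 = (-36/19, -44/19, -32/19).

u_1 = (-36/19, -44/19, -32/19)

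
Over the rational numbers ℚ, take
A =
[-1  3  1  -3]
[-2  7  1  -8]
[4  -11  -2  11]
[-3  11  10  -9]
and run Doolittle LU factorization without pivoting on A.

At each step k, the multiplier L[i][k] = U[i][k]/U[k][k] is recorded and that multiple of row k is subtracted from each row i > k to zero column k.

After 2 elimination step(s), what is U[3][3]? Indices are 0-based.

U[3][3] = 4

[col 0] pivot -1
  R1 -= 2*R0 → (0, 1, -1, -2)  (L[1][0] := 2)
  R2 -= -4*R0 → (0, 1, 2, -1)  (L[2][0] := -4)
  R3 -= 3*R0 → (0, 2, 7, 0)  (L[3][0] := 3)
[col 1] pivot 1
  R2 -= 1*R1 → (0, 0, 3, 1)  (L[2][1] := 1)
  R3 -= 2*R1 → (0, 0, 9, 4)  (L[3][1] := 2)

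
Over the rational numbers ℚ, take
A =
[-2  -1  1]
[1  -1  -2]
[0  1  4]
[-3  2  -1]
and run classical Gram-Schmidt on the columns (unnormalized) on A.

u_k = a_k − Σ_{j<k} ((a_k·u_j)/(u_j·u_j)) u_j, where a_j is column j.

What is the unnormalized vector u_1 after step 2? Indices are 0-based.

Step 1: u_0 = a_0 = (-2, 1, 0, -3).
Step 2: u_1 = a_1 − (-5/14)·u_0 = (-12/7, -9/14, 1, 13/14).

u_1 = (-12/7, -9/14, 1, 13/14)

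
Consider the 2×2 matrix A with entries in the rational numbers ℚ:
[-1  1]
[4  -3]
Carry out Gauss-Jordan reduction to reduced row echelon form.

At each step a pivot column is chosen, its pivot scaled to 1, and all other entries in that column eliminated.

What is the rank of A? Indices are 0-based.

rank = 2

pivot(0,0)=-1: scale R0 → (1, -1)
  clear (1,0): R1 −= (4)R0 → (0, 1)
pivot(1,1)=1: scale R1 → (0, 1)
  clear (0,1): R0 −= (-1)R1 → (1, 0)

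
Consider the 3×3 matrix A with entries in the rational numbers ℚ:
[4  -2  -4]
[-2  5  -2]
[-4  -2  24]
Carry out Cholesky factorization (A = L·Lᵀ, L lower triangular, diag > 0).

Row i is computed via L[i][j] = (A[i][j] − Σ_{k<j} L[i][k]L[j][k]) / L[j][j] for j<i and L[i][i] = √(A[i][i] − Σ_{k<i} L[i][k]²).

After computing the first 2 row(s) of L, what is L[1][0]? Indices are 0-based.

L[1][0] = -1

Step 1: L[0][0] = √(4) = 2.
  L[1][0] = (-2) / L[0][0] = -1.
Step 2: L[1][1] = √(4) = 2.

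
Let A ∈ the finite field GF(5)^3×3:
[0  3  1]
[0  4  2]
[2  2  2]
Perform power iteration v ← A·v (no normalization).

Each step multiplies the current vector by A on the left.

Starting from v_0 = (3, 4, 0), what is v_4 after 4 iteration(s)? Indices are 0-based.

v_0 = (3, 4, 0).
v_1 = A·v_0 = (2, 1, 4).
v_2 = A·v_1 = (2, 2, 4).
v_3 = A·v_2 = (0, 1, 1).
v_4 = A·v_3 = (4, 1, 4).

v_4 = (4, 1, 4)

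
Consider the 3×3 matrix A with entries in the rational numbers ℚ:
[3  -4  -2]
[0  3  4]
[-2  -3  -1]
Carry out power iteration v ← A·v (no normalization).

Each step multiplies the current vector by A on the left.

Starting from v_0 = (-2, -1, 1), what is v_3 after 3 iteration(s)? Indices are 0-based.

v_0 = (-2, -1, 1).
v_1 = A·v_0 = (-4, 1, 6).
v_2 = A·v_1 = (-28, 27, -1).
v_3 = A·v_2 = (-190, 77, -24).

v_3 = (-190, 77, -24)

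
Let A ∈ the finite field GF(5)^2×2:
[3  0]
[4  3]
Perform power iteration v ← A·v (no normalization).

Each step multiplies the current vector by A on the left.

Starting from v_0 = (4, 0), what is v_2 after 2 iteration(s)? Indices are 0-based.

v_0 = (4, 0).
v_1 = A·v_0 = (2, 1).
v_2 = A·v_1 = (1, 1).

v_2 = (1, 1)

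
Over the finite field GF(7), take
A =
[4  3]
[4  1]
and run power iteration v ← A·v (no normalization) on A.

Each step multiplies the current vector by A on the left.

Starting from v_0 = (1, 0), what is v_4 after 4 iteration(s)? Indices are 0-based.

v_4 = (6, 1)

v_0 = (1, 0).
v_1 = A·v_0 = (4, 4).
v_2 = A·v_1 = (0, 6).
v_3 = A·v_2 = (4, 6).
v_4 = A·v_3 = (6, 1).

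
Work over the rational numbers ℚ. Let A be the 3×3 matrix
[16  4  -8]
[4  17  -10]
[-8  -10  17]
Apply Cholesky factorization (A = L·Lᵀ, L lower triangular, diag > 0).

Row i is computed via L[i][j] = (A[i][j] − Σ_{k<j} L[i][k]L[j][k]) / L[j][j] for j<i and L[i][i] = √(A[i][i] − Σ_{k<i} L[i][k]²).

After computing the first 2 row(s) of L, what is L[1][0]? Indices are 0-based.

L[1][0] = 1

Step 1: L[0][0] = √(16) = 4.
  L[1][0] = (4) / L[0][0] = 1.
Step 2: L[1][1] = √(16) = 4.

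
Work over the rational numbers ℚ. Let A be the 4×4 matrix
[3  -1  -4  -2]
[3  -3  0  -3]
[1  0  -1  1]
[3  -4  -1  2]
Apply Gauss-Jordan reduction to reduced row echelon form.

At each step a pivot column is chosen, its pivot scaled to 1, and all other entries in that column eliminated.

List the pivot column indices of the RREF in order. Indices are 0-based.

[1] R0 /= 3  ⇒  (1, -1/3, -4/3, -2/3)
     R1 -= 3·R0  ⇒  (0, -2, 4, -1)
     R2 -= 1·R0  ⇒  (0, 1/3, 1/3, 5/3)
     R3 -= 3·R0  ⇒  (0, -3, 3, 4)
[2] R1 /= -2  ⇒  (0, 1, -2, 1/2)
     R0 -= -1/3·R1  ⇒  (1, 0, -2, -1/2)
     R2 -= 1/3·R1  ⇒  (0, 0, 1, 3/2)
     R3 -= -3·R1  ⇒  (0, 0, -3, 11/2)
[3] R2 /= 1  ⇒  (0, 0, 1, 3/2)
     R0 -= -2·R2  ⇒  (1, 0, 0, 5/2)
     R1 -= -2·R2  ⇒  (0, 1, 0, 7/2)
     R3 -= -3·R2  ⇒  (0, 0, 0, 10)
[4] R3 /= 10  ⇒  (0, 0, 0, 1)
     R0 -= 5/2·R3  ⇒  (1, 0, 0, 0)
     R1 -= 7/2·R3  ⇒  (0, 1, 0, 0)
     R2 -= 3/2·R3  ⇒  (0, 0, 1, 0)

pivot columns: 0, 1, 2, 3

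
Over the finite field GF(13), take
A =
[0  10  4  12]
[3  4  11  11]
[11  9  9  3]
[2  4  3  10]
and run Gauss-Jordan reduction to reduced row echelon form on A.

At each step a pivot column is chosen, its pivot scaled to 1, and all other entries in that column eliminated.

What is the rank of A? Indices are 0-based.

[1] R0 <-> R1
[1] R0 /= 3  ⇒  (1, 10, 8, 8)
     R2 -= 11·R0  ⇒  (0, 3, 12, 6)
     R3 -= 2·R0  ⇒  (0, 10, 0, 7)
[2] R1 /= 10  ⇒  (0, 1, 3, 9)
     R0 -= 10·R1  ⇒  (1, 0, 4, 9)
     R2 -= 3·R1  ⇒  (0, 0, 3, 5)
     R3 -= 10·R1  ⇒  (0, 0, 9, 8)
[3] R2 /= 3  ⇒  (0, 0, 1, 6)
     R0 -= 4·R2  ⇒  (1, 0, 0, 11)
     R1 -= 3·R2  ⇒  (0, 1, 0, 4)
     R3 -= 9·R2  ⇒  (0, 0, 0, 6)
[4] R3 /= 6  ⇒  (0, 0, 0, 1)
     R0 -= 11·R3  ⇒  (1, 0, 0, 0)
     R1 -= 4·R3  ⇒  (0, 1, 0, 0)
     R2 -= 6·R3  ⇒  (0, 0, 1, 0)

rank = 4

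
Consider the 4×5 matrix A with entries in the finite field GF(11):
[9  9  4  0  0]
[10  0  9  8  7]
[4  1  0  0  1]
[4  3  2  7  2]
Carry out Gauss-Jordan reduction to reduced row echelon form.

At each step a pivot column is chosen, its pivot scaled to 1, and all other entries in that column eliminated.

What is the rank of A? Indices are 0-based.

[1] R0 /= 9  ⇒  (1, 1, 9, 0, 0)
     R1 -= 10·R0  ⇒  (0, 1, 7, 8, 7)
     R2 -= 4·R0  ⇒  (0, 8, 8, 0, 1)
     R3 -= 4·R0  ⇒  (0, 10, 10, 7, 2)
[2] R1 /= 1  ⇒  (0, 1, 7, 8, 7)
     R0 -= 1·R1  ⇒  (1, 0, 2, 3, 4)
     R2 -= 8·R1  ⇒  (0, 0, 7, 2, 0)
     R3 -= 10·R1  ⇒  (0, 0, 6, 4, 9)
[3] R2 /= 7  ⇒  (0, 0, 1, 5, 0)
     R0 -= 2·R2  ⇒  (1, 0, 0, 4, 4)
     R1 -= 7·R2  ⇒  (0, 1, 0, 6, 7)
     R3 -= 6·R2  ⇒  (0, 0, 0, 7, 9)
[4] R3 /= 7  ⇒  (0, 0, 0, 1, 6)
     R0 -= 4·R3  ⇒  (1, 0, 0, 0, 2)
     R1 -= 6·R3  ⇒  (0, 1, 0, 0, 4)
     R2 -= 5·R3  ⇒  (0, 0, 1, 0, 3)

rank = 4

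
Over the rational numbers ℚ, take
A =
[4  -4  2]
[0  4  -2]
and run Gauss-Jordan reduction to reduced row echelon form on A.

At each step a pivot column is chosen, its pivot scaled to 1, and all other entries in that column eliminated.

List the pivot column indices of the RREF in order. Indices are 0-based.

pivot columns: 0, 1

pivot(0,0)=4: scale R0 → (1, -1, 1/2)
pivot(1,1)=4: scale R1 → (0, 1, -1/2)
  clear (0,1): R0 −= (-1)R1 → (1, 0, 0)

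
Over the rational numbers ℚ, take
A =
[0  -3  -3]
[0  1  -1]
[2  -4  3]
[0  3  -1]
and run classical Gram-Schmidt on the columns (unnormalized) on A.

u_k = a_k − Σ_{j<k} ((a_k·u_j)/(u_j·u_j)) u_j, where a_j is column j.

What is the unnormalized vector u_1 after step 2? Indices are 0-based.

Step 1: u_0 = a_0 = (0, 0, 2, 0).
Step 2: u_1 = a_1 − (-2)·u_0 = (-3, 1, 0, 3).

u_1 = (-3, 1, 0, 3)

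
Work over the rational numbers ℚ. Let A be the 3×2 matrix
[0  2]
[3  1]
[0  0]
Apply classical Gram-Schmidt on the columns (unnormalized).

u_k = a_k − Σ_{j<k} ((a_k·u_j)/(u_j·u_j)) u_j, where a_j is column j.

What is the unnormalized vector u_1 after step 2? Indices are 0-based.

Step 1: u_0 = a_0 = (0, 3, 0).
Step 2: u_1 = a_1 − (1/3)·u_0 = (2, 0, 0).

u_1 = (2, 0, 0)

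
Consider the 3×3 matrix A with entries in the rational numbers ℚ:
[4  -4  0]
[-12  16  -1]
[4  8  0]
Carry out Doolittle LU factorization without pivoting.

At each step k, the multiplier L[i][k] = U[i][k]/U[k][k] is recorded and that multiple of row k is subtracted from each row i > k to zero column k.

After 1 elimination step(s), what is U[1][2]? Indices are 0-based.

k=0: U[0][0]=4
  eliminate (1,0): mult=-3, new row 1: (0, 4, -1); set L[1][0]=-3
  eliminate (2,0): mult=1, new row 2: (0, 12, 0); set L[2][0]=1

U[1][2] = -1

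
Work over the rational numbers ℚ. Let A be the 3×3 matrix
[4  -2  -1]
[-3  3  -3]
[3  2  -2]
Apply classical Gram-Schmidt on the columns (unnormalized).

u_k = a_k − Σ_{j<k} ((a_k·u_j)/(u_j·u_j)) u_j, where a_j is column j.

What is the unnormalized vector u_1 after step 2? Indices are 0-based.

Step 1: u_0 = a_0 = (4, -3, 3).
Step 2: u_1 = a_1 − (-11/34)·u_0 = (-12/17, 69/34, 101/34).

u_1 = (-12/17, 69/34, 101/34)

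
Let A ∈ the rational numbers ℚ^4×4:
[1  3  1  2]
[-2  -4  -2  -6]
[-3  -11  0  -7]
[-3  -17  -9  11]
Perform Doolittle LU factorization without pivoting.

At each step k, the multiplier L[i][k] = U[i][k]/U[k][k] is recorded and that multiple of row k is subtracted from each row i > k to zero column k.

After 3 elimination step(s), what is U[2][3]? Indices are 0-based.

Step 1: pivot at (0,0) is 1.
  row1 ← row1 − (-2)·row0  ⇒  L[1][0]=-2, U row1=(0, 2, 0, -2)
  row2 ← row2 − (-3)·row0  ⇒  L[2][0]=-3, U row2=(0, -2, 3, -1)
  row3 ← row3 − (-3)·row0  ⇒  L[3][0]=-3, U row3=(0, -8, -6, 17)
Step 2: pivot at (1,1) is 2.
  row2 ← row2 − (-1)·row1  ⇒  L[2][1]=-1, U row2=(0, 0, 3, -3)
  row3 ← row3 − (-4)·row1  ⇒  L[3][1]=-4, U row3=(0, 0, -6, 9)
Step 3: pivot at (2,2) is 3.
  row3 ← row3 − (-2)·row2  ⇒  L[3][2]=-2, U row3=(0, 0, 0, 3)

U[2][3] = -3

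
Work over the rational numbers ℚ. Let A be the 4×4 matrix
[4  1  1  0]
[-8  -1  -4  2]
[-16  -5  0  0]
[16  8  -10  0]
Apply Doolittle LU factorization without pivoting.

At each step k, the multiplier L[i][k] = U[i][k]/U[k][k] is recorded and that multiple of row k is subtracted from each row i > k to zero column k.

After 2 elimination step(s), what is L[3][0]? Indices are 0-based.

k=0: U[0][0]=4
  eliminate (1,0): mult=-2, new row 1: (0, 1, -2, 2); set L[1][0]=-2
  eliminate (2,0): mult=-4, new row 2: (0, -1, 4, 0); set L[2][0]=-4
  eliminate (3,0): mult=4, new row 3: (0, 4, -14, 0); set L[3][0]=4
k=1: U[1][1]=1
  eliminate (2,1): mult=-1, new row 2: (0, 0, 2, 2); set L[2][1]=-1
  eliminate (3,1): mult=4, new row 3: (0, 0, -6, -8); set L[3][1]=4

L[3][0] = 4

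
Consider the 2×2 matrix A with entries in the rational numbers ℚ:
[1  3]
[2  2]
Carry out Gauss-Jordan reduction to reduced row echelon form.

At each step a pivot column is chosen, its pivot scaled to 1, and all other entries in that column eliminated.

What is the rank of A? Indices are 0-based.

step 1: normalize row 0 (÷1) = (1, 3)
  row 1: subtract 2×row0 = (0, -4)
step 2: normalize row 1 (÷-4) = (0, 1)
  row 0: subtract 3×row1 = (1, 0)

rank = 2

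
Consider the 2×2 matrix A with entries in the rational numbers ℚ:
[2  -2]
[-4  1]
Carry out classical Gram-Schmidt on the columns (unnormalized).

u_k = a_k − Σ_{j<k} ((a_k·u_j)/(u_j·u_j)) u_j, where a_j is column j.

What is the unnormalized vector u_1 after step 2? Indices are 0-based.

u_1 = (-6/5, -3/5)

Step 1: u_0 = a_0 = (2, -4).
Step 2: u_1 = a_1 − (-2/5)·u_0 = (-6/5, -3/5).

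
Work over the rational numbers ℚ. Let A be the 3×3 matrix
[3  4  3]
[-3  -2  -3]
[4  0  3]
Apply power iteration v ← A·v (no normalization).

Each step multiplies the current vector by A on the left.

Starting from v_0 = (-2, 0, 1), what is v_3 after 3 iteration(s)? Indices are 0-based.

v_0 = (-2, 0, 1).
v_1 = A·v_0 = (-3, 3, -5).
v_2 = A·v_1 = (-12, 18, -27).
v_3 = A·v_2 = (-45, 81, -129).

v_3 = (-45, 81, -129)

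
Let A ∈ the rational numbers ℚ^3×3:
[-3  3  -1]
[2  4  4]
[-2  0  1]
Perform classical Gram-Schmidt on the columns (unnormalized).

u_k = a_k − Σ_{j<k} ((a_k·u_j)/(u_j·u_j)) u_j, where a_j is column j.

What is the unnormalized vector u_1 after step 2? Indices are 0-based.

u_1 = (48/17, 70/17, -2/17)

Step 1: u_0 = a_0 = (-3, 2, -2).
Step 2: u_1 = a_1 − (-1/17)·u_0 = (48/17, 70/17, -2/17).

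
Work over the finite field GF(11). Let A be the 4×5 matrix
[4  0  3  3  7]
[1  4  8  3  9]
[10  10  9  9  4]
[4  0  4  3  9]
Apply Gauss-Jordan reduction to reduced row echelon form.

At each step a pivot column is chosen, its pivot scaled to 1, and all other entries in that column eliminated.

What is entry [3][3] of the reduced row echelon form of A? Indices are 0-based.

step 1: normalize row 0 (÷4) = (1, 0, 9, 9, 10)
  row 1: subtract 1×row0 = (0, 4, 10, 5, 10)
  row 2: subtract 10×row0 = (0, 10, 7, 7, 3)
  row 3: subtract 4×row0 = (0, 0, 1, 0, 2)
step 2: normalize row 1 (÷4) = (0, 1, 8, 4, 8)
  row 2: subtract 10×row1 = (0, 0, 4, 0, 0)
step 3: normalize row 2 (÷4) = (0, 0, 1, 0, 0)
  row 0: subtract 9×row2 = (1, 0, 0, 9, 10)
  row 1: subtract 8×row2 = (0, 1, 0, 4, 8)
  row 3: subtract 1×row2 = (0, 0, 0, 0, 2)
skip col 3 (zero from row 3)
step 4: normalize row 3 (÷2) = (0, 0, 0, 0, 1)
  row 0: subtract 10×row3 = (1, 0, 0, 9, 0)
  row 1: subtract 8×row3 = (0, 1, 0, 4, 0)

M[3][3] = 0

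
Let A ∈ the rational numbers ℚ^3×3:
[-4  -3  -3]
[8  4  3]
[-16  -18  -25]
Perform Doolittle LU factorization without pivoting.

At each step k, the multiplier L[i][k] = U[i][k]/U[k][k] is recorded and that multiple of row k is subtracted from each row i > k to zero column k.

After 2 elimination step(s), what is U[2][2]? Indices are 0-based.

[col 0] pivot -4
  R1 -= -2*R0 → (0, -2, -3)  (L[1][0] := -2)
  R2 -= 4*R0 → (0, -6, -13)  (L[2][0] := 4)
[col 1] pivot -2
  R2 -= 3*R1 → (0, 0, -4)  (L[2][1] := 3)

U[2][2] = -4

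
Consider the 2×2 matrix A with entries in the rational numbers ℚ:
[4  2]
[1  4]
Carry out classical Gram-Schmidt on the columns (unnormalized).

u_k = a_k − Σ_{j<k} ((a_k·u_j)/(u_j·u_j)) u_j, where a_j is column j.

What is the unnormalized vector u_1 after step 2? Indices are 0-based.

u_1 = (-14/17, 56/17)

Step 1: u_0 = a_0 = (4, 1).
Step 2: u_1 = a_1 − (12/17)·u_0 = (-14/17, 56/17).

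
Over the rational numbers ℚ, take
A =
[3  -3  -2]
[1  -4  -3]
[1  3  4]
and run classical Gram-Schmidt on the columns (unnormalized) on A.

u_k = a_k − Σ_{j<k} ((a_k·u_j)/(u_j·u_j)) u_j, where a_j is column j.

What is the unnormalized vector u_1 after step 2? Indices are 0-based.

u_1 = (-3/11, -34/11, 43/11)

Step 1: u_0 = a_0 = (3, 1, 1).
Step 2: u_1 = a_1 − (-10/11)·u_0 = (-3/11, -34/11, 43/11).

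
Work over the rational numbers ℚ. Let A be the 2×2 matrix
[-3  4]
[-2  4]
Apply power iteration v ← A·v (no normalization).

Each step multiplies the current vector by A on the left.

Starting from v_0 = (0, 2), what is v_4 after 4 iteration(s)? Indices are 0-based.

v_0 = (0, 2).
v_1 = A·v_0 = (8, 8).
v_2 = A·v_1 = (8, 16).
v_3 = A·v_2 = (40, 48).
v_4 = A·v_3 = (72, 112).

v_4 = (72, 112)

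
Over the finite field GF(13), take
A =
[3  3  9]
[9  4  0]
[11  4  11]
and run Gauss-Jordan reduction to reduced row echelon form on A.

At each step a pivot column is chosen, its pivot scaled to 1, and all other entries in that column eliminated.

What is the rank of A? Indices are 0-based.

rank = 3

[1] R0 /= 3  ⇒  (1, 1, 3)
     R1 -= 9·R0  ⇒  (0, 8, 12)
     R2 -= 11·R0  ⇒  (0, 6, 4)
[2] R1 /= 8  ⇒  (0, 1, 8)
     R0 -= 1·R1  ⇒  (1, 0, 8)
     R2 -= 6·R1  ⇒  (0, 0, 8)
[3] R2 /= 8  ⇒  (0, 0, 1)
     R0 -= 8·R2  ⇒  (1, 0, 0)
     R1 -= 8·R2  ⇒  (0, 1, 0)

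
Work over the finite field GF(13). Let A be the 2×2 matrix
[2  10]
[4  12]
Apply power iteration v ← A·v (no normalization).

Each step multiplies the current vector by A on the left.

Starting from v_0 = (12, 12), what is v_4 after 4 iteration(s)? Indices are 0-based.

v_0 = (12, 12).
v_1 = A·v_0 = (1, 10).
v_2 = A·v_1 = (11, 7).
v_3 = A·v_2 = (1, 11).
v_4 = A·v_3 = (8, 6).

v_4 = (8, 6)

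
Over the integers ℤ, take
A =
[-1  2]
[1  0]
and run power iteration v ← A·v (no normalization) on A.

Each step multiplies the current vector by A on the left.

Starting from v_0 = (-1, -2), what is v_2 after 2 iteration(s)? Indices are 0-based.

v_2 = (1, -3)

v_0 = (-1, -2).
v_1 = A·v_0 = (-3, -1).
v_2 = A·v_1 = (1, -3).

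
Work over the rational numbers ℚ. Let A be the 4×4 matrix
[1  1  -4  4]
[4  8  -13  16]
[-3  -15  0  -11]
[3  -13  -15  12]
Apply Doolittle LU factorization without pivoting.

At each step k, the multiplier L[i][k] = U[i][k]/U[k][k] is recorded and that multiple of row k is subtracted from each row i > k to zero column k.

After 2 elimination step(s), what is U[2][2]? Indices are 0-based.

U[2][2] = -3

k=0: U[0][0]=1
  eliminate (1,0): mult=4, new row 1: (0, 4, 3, 0); set L[1][0]=4
  eliminate (2,0): mult=-3, new row 2: (0, -12, -12, 1); set L[2][0]=-3
  eliminate (3,0): mult=3, new row 3: (0, -16, -3, 0); set L[3][0]=3
k=1: U[1][1]=4
  eliminate (2,1): mult=-3, new row 2: (0, 0, -3, 1); set L[2][1]=-3
  eliminate (3,1): mult=-4, new row 3: (0, 0, 9, 0); set L[3][1]=-4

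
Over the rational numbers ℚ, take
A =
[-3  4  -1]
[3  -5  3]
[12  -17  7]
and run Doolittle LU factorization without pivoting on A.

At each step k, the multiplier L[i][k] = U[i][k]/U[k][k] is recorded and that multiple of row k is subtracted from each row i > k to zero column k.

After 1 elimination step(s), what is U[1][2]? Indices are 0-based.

k=0: U[0][0]=-3
  eliminate (1,0): mult=-1, new row 1: (0, -1, 2); set L[1][0]=-1
  eliminate (2,0): mult=-4, new row 2: (0, -1, 3); set L[2][0]=-4

U[1][2] = 2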